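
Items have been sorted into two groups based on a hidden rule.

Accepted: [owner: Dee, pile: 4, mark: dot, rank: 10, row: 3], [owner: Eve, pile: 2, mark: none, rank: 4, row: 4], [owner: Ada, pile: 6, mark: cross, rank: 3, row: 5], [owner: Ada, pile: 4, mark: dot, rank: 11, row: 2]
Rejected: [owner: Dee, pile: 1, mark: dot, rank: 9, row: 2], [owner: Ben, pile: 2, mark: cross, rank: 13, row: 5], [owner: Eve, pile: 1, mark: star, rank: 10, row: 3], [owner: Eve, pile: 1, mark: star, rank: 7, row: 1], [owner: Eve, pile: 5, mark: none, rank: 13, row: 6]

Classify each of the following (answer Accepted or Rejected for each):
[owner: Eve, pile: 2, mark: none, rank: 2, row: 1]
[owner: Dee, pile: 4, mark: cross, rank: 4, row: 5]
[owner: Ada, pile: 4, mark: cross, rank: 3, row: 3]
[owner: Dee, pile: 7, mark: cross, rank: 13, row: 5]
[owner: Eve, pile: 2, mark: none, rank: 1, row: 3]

Rule: rank ≤ 11 AND pile ≥ 2. This holds for each 'Accepted' example and fails for each 'Rejected' one.

Accepted, Accepted, Accepted, Rejected, Accepted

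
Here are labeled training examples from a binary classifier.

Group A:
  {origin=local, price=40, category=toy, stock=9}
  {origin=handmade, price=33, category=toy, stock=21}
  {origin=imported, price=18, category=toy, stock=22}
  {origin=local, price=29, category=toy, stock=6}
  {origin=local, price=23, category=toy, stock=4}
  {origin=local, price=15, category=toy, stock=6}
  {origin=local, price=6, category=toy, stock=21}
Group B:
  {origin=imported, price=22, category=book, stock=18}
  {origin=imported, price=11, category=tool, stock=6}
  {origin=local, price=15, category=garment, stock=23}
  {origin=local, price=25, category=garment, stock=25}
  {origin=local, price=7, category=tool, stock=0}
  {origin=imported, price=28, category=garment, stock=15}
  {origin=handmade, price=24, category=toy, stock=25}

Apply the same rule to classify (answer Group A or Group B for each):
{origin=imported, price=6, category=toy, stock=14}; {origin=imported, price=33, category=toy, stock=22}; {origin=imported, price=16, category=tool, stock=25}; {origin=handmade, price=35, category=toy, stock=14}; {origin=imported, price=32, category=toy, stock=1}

One predicate separates the groups cleanly: category is toy AND stock ≤ 22.
{origin=imported, price=6, category=toy, stock=14}: category is toy, stock = 14 — qualifies, so Group A.
{origin=imported, price=33, category=toy, stock=22}: category is toy, stock = 22 — qualifies, so Group A.
{origin=imported, price=16, category=tool, stock=25}: category is tool, stock = 25 — lacks this property, so Group B.
{origin=handmade, price=35, category=toy, stock=14}: category is toy, stock = 14 — qualifies, so Group A.
{origin=imported, price=32, category=toy, stock=1}: category is toy, stock = 1 — qualifies, so Group A.

Group A, Group A, Group B, Group A, Group A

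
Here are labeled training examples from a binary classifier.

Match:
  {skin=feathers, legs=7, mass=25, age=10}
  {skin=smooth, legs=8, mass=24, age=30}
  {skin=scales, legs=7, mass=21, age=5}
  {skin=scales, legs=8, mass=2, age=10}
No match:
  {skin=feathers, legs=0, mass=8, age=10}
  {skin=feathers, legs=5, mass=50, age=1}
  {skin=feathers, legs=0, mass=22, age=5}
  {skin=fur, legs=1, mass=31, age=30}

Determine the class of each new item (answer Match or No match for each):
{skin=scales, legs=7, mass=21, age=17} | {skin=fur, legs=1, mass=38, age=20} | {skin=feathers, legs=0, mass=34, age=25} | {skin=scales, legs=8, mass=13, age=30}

The distinguishing property — legs ≥ 7 — holds for all the 'Match' cases and none of the 'No match' cases.
{skin=scales, legs=7, mass=21, age=17} → legs = 7 → Match.
{skin=fur, legs=1, mass=38, age=20} → legs = 1 → No match.
{skin=feathers, legs=0, mass=34, age=25} → legs = 0 → No match.
{skin=scales, legs=8, mass=13, age=30} → legs = 8 → Match.

Match, No match, No match, Match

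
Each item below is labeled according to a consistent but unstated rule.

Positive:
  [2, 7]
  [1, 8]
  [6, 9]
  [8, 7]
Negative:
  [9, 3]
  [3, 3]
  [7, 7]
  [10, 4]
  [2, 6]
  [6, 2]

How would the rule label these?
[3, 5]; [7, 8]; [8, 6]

Every 'Positive' example satisfies: sum is odd. None of the 'Negative' examples do.

Negative, Positive, Negative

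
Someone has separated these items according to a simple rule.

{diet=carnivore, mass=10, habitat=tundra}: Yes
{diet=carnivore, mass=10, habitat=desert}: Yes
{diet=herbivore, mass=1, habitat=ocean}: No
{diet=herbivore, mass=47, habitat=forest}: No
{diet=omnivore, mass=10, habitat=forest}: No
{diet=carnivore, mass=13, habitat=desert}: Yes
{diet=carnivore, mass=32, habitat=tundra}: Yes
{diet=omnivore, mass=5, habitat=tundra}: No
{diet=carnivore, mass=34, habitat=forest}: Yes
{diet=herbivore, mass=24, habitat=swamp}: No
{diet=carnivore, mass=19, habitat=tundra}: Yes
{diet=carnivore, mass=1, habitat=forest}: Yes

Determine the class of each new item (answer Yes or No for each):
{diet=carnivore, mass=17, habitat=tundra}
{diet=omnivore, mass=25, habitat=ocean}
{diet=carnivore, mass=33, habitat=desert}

Yes, No, Yes

Checking candidate rules against both groups, what survives is: diet is carnivore.
Yes: {diet=carnivore, mass=17, habitat=tundra}, since diet is carnivore.
No: {diet=omnivore, mass=25, habitat=ocean}, since diet is omnivore.
Yes: {diet=carnivore, mass=33, habitat=desert}, since diet is carnivore.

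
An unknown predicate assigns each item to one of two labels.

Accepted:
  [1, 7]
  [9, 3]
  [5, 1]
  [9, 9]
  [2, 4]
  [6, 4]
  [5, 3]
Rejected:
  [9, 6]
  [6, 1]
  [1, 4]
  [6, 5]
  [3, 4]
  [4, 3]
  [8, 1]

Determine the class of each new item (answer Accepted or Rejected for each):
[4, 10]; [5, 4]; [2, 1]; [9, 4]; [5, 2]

Accepted, Rejected, Rejected, Rejected, Rejected

The distinguishing property — sum is even — holds for all the 'Accepted' cases and none of the 'Rejected' cases.
[4, 10]: 4+10 = 14 — meets the rule, so Accepted. [5, 4]: 5+4 = 9 — fails the rule, so Rejected. [2, 1]: 2+1 = 3 — fails the rule, so Rejected. [9, 4]: 9+4 = 13 — fails the rule, so Rejected. [5, 2]: 5+2 = 7 — fails the rule, so Rejected.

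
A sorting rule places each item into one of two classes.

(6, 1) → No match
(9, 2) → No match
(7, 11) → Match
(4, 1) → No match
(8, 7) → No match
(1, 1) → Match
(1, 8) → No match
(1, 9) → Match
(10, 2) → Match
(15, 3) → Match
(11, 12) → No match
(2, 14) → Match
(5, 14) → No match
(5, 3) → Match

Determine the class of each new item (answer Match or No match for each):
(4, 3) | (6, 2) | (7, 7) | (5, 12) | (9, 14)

No match, Match, Match, No match, No match

All 'Match' examples share one property — sum is even — and every 'No match' example lacks it.
(4, 3): No match (4+3 = 7). (6, 2): Match (6+2 = 8). (7, 7): Match (7+7 = 14). (5, 12): No match (5+12 = 17). (9, 14): No match (9+14 = 23).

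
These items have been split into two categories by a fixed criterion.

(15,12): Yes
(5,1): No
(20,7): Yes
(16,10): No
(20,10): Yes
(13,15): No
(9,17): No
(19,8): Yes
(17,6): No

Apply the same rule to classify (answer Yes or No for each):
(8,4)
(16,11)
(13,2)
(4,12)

No, Yes, No, No

Rule: first > second AND sum ≥ 27. This holds for each 'Yes' example and fails for each 'No' one.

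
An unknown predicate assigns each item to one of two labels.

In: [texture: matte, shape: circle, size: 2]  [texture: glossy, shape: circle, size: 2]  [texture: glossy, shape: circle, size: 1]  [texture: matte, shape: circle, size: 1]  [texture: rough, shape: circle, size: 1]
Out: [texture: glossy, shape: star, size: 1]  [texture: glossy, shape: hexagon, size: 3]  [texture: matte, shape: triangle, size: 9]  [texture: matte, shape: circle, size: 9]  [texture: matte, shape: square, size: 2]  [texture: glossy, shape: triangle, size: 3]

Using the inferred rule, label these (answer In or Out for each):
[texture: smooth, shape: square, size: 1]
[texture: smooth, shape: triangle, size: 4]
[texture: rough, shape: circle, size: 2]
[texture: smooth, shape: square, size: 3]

Out, Out, In, Out

Every 'In' example satisfies: shape is circle AND size ≤ 2. None of the 'Out' examples do.
[texture: smooth, shape: square, size: 1] — shape is square, size = 1, hence Out. [texture: smooth, shape: triangle, size: 4] — shape is triangle, size = 4, hence Out. [texture: rough, shape: circle, size: 2] — shape is circle, size = 2, hence In. [texture: smooth, shape: square, size: 3] — shape is square, size = 3, hence Out.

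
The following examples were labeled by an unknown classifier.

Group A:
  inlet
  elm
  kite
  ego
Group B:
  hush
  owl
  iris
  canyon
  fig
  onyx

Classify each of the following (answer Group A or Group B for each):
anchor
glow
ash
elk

Group B, Group B, Group B, Group A

Rule: contains 'e'. This holds for each 'Group A' example and fails for each 'Group B' one.
Group B: anchor, since no 'e'.
Group B: glow, since no 'e'.
Group B: ash, since no 'e'.
Group A: elk, since has 'e'.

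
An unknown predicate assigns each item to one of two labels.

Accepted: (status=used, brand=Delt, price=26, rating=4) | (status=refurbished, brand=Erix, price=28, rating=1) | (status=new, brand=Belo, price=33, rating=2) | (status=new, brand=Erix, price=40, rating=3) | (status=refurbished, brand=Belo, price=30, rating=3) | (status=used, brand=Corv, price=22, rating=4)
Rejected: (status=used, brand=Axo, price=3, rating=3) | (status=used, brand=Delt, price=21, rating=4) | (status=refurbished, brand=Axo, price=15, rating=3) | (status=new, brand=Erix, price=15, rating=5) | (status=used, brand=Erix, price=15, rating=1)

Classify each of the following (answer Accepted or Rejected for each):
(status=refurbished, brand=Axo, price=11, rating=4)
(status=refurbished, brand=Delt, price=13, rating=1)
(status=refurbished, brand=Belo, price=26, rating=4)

Rejected, Rejected, Accepted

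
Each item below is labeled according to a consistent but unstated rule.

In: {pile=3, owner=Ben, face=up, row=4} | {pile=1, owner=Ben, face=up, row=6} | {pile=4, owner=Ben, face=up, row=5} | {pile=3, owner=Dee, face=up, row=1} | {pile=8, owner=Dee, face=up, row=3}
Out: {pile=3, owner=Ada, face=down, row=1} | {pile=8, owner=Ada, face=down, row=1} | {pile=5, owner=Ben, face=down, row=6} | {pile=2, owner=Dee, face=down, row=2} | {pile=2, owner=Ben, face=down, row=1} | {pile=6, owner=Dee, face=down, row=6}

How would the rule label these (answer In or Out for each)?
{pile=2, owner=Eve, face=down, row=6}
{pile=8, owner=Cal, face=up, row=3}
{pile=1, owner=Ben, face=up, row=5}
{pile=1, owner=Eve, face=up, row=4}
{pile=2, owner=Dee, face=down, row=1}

Out, In, In, In, Out

One predicate separates the groups cleanly: face is up.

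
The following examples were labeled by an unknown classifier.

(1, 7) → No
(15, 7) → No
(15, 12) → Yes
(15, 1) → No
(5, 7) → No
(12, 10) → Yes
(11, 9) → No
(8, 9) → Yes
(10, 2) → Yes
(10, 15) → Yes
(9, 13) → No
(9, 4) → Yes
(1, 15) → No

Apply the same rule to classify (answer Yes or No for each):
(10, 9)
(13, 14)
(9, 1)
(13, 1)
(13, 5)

Yes, Yes, No, No, No

Every 'Yes' example satisfies: product is even. None of the 'No' examples do.
(10, 9): 10·9 = 90, matches → Yes.
(13, 14): 13·14 = 182, matches → Yes.
(9, 1): 9·1 = 9, does not pass → No.
(13, 1): 13·1 = 13, does not pass → No.
(13, 5): 13·5 = 65, does not pass → No.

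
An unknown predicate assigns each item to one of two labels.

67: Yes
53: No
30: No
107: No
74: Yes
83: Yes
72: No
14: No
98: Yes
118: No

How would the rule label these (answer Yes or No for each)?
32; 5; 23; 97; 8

The classifier is using: digit sum ≥ 11.

No, No, No, Yes, No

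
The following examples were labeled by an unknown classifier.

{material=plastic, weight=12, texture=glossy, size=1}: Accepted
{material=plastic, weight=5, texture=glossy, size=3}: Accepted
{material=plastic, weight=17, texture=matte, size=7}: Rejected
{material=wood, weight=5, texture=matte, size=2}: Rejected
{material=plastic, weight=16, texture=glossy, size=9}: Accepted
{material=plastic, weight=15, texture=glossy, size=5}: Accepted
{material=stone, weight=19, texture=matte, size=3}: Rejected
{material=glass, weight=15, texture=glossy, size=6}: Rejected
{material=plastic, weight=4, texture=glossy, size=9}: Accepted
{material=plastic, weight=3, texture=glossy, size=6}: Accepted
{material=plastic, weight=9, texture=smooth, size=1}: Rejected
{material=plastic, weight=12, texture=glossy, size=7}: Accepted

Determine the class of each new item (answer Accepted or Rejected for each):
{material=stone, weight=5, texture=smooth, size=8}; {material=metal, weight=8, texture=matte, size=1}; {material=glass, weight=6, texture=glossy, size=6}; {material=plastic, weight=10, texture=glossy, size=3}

The classifier is using: material is plastic AND texture is glossy.
{material=stone, weight=5, texture=smooth, size=8}: material is stone, texture is smooth — does not fit, so Rejected. {material=metal, weight=8, texture=matte, size=1}: material is metal, texture is matte — does not fit, so Rejected. {material=glass, weight=6, texture=glossy, size=6}: material is glass, texture is glossy — does not fit, so Rejected. {material=plastic, weight=10, texture=glossy, size=3}: material is plastic, texture is glossy — fits, so Accepted.

Rejected, Rejected, Rejected, Accepted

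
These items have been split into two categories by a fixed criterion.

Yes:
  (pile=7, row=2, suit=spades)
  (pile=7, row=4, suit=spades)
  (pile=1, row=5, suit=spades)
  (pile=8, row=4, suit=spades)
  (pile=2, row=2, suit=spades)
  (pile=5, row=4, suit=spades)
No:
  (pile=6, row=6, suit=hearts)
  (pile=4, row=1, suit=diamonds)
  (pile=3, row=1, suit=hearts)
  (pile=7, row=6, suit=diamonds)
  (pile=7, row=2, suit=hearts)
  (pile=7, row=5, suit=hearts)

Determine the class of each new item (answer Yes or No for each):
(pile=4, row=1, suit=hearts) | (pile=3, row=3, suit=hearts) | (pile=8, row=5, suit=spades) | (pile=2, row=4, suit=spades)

No, No, Yes, Yes

The distinguishing property — suit is spades — holds for all the 'Yes' cases and none of the 'No' cases.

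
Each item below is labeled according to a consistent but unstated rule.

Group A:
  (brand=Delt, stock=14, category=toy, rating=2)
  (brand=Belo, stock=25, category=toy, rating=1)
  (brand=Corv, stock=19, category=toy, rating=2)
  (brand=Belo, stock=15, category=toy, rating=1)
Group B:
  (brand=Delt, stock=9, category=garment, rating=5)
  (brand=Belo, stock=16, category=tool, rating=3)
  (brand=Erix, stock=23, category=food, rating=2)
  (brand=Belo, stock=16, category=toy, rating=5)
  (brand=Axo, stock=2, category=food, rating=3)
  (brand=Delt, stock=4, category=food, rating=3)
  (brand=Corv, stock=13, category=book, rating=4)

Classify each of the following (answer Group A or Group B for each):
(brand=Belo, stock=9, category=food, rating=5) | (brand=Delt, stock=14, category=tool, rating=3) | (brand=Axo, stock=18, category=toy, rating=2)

One predicate separates the groups cleanly: category is toy AND rating ≤ 2.
(brand=Belo, stock=9, category=food, rating=5): Group B (category is food, rating = 5). (brand=Delt, stock=14, category=tool, rating=3): Group B (category is tool, rating = 3). (brand=Axo, stock=18, category=toy, rating=2): Group A (category is toy, rating = 2).

Group B, Group B, Group A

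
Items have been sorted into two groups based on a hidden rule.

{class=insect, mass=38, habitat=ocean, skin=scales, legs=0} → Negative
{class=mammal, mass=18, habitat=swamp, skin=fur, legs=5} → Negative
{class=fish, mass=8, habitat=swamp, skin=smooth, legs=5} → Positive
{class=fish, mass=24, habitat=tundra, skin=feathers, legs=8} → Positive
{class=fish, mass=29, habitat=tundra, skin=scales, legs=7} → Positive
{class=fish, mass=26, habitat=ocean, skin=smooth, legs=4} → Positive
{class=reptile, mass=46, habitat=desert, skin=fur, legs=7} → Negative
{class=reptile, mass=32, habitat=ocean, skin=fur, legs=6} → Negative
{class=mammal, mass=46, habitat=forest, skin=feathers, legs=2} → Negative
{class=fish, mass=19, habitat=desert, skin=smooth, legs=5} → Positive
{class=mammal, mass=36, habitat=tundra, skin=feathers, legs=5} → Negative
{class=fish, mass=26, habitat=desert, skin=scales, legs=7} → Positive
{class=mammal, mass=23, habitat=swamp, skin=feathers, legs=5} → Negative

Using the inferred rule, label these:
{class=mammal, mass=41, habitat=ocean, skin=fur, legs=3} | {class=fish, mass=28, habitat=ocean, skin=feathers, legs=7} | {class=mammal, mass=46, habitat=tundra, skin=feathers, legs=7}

Negative, Positive, Negative

Rule: class is fish. This holds for each 'Positive' example and fails for each 'Negative' one.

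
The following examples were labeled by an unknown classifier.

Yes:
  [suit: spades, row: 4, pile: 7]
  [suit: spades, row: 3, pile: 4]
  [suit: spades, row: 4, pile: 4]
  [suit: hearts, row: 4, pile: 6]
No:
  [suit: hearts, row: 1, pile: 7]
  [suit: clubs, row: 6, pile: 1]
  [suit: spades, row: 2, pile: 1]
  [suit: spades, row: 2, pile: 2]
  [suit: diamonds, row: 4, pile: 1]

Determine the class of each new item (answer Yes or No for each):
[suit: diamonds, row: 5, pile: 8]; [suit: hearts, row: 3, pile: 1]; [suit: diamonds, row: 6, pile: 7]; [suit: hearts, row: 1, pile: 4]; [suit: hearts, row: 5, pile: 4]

The common property of the 'Yes' items is: pile ≥ 2 AND row ≥ 3. No 'No' item has it.
[suit: diamonds, row: 5, pile: 8]: pile = 8, row = 5 — matches, so Yes.
[suit: hearts, row: 3, pile: 1]: pile = 1, row = 3 — does not fit, so No.
[suit: diamonds, row: 6, pile: 7]: pile = 7, row = 6 — matches, so Yes.
[suit: hearts, row: 1, pile: 4]: pile = 4, row = 1 — does not fit, so No.
[suit: hearts, row: 5, pile: 4]: pile = 4, row = 5 — matches, so Yes.

Yes, No, Yes, No, Yes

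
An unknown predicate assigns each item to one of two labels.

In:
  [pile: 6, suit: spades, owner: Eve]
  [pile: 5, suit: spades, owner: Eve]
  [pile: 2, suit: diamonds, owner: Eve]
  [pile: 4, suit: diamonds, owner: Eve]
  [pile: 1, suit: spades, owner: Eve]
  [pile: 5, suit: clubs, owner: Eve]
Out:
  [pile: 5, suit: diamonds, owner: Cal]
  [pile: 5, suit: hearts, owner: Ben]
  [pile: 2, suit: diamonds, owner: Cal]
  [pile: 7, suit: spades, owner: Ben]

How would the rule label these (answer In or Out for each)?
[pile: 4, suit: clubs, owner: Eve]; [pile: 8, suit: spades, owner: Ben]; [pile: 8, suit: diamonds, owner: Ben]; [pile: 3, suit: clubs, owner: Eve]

In, Out, Out, In

Checking candidate rules against both groups, what survives is: owner is Eve.
[pile: 4, suit: clubs, owner: Eve] → owner is Eve → In.
[pile: 8, suit: spades, owner: Ben] → owner is Ben → Out.
[pile: 8, suit: diamonds, owner: Ben] → owner is Ben → Out.
[pile: 3, suit: clubs, owner: Eve] → owner is Eve → In.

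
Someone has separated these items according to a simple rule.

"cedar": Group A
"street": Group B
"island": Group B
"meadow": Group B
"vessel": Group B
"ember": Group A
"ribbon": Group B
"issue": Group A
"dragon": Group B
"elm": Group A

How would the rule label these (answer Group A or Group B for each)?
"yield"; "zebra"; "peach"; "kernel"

Group A, Group A, Group A, Group B

Rule: odd length. This holds for each 'Group A' example and fails for each 'Group B' one.
"yield": length 5 — fits, so Group A. "zebra": length 5 — fits, so Group A. "peach": length 5 — fits, so Group A. "kernel": length 6 — lacks this property, so Group B.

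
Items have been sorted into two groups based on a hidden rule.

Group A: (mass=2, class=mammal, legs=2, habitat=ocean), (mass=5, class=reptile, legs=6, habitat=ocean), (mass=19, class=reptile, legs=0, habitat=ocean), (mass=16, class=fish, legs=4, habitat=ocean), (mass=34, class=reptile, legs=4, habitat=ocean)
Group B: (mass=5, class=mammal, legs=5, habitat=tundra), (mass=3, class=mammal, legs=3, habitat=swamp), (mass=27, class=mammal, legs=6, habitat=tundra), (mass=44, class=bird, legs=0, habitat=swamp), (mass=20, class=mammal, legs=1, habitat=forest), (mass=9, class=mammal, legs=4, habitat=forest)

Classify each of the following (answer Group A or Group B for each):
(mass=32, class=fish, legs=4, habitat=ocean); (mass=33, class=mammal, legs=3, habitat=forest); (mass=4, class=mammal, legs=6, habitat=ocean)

The classifier is using: habitat is ocean.
Group A: (mass=32, class=fish, legs=4, habitat=ocean), since habitat is ocean. Group B: (mass=33, class=mammal, legs=3, habitat=forest), since habitat is forest. Group A: (mass=4, class=mammal, legs=6, habitat=ocean), since habitat is ocean.

Group A, Group B, Group A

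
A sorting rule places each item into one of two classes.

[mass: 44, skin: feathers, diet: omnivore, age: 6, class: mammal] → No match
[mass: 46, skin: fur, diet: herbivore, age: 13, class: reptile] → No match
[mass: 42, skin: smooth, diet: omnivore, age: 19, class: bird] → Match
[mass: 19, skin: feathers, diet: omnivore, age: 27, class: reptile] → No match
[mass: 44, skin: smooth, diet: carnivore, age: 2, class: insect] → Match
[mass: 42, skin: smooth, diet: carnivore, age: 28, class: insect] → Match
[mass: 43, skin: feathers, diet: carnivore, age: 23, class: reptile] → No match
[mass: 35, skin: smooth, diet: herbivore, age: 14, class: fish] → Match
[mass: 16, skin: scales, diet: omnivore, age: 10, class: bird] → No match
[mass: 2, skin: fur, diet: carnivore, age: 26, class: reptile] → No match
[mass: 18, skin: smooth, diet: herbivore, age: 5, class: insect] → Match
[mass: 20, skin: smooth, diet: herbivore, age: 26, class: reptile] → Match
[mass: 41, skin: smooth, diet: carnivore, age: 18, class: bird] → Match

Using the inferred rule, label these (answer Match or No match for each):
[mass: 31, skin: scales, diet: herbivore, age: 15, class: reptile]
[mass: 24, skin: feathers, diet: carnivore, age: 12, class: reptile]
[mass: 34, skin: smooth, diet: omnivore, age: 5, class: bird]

No match, No match, Match

Comparing the two groups points to one rule — skin is smooth.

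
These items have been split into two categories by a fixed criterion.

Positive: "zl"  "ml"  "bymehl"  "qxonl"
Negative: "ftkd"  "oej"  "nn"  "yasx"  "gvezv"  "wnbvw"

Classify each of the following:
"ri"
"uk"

All 'Positive' examples share one property — contains 'l' — and every 'Negative' example lacks it.
"ri" — no 'l', hence Negative. "uk" — no 'l', hence Negative.

Negative, Negative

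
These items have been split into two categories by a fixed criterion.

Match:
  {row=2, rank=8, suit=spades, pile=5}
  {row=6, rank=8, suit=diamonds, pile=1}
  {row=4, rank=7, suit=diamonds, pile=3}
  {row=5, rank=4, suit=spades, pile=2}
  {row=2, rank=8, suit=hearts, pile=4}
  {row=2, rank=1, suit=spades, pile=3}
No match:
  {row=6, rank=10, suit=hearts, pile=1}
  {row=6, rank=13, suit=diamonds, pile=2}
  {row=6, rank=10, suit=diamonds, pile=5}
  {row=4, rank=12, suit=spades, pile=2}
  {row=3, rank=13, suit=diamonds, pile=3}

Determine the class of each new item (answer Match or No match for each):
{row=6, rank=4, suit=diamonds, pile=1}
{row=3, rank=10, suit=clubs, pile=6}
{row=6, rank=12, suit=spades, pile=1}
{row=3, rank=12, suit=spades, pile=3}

The rule appears to be: rank ≤ 8.
{row=6, rank=4, suit=diamonds, pile=1} — rank = 4, hence Match. {row=3, rank=10, suit=clubs, pile=6} — rank = 10, hence No match. {row=6, rank=12, suit=spades, pile=1} — rank = 12, hence No match. {row=3, rank=12, suit=spades, pile=3} — rank = 12, hence No match.

Match, No match, No match, No match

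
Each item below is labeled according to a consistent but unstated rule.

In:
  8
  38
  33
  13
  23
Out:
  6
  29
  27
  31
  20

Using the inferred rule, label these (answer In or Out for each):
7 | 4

Out, Out

The simplest hypothesis consistent with all the labels is: ≡ 3 (mod 5).
7 — 7 mod 5 = 2, hence Out.
4 — 4 mod 5 = 4, hence Out.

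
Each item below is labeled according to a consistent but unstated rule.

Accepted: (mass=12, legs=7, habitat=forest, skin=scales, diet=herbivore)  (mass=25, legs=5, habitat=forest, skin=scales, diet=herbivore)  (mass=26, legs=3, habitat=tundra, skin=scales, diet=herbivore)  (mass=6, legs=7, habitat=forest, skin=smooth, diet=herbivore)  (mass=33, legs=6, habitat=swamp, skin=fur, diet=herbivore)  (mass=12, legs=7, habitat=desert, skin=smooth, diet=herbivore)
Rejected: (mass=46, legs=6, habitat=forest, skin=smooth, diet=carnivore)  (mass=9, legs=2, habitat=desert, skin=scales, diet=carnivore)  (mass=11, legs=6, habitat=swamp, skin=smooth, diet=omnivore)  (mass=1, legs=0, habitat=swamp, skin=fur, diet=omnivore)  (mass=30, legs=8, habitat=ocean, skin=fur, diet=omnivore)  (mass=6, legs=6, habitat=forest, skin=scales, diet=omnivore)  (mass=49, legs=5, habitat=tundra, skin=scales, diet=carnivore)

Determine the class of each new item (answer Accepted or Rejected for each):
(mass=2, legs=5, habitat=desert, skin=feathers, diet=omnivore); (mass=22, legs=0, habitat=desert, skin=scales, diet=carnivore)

Rejected, Rejected

Every 'Accepted' example satisfies: diet is herbivore. None of the 'Rejected' examples do.
(mass=2, legs=5, habitat=desert, skin=feathers, diet=omnivore) — diet is omnivore, hence Rejected. (mass=22, legs=0, habitat=desert, skin=scales, diet=carnivore) — diet is carnivore, hence Rejected.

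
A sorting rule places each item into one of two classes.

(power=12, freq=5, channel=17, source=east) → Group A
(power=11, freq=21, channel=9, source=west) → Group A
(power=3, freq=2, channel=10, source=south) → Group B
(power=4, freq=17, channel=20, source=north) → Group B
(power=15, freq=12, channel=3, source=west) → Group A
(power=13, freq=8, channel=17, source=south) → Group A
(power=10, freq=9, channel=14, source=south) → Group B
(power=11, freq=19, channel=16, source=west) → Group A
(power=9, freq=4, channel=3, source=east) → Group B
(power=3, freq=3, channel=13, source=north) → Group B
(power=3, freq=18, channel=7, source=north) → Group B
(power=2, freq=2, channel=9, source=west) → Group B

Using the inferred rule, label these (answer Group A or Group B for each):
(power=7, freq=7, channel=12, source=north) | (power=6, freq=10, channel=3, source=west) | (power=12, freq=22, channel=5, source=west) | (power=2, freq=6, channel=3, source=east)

Group B, Group B, Group A, Group B

The classifier is using: power ≥ 11.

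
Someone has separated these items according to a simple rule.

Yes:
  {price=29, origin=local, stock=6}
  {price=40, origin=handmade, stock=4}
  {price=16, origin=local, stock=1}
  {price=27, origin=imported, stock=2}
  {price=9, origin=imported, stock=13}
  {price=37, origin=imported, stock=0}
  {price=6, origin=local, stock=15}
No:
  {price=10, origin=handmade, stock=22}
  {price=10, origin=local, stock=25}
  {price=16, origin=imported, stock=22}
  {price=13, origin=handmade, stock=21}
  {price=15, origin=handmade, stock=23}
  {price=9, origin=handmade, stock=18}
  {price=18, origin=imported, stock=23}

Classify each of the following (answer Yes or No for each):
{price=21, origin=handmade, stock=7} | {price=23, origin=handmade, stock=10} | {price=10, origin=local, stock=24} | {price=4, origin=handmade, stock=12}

Rule: stock ≤ 15. This holds for each 'Yes' example and fails for each 'No' one.

Yes, Yes, No, Yes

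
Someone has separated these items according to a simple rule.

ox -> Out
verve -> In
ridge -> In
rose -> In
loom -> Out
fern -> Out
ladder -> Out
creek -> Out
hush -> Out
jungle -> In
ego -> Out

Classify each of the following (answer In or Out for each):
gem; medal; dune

The pattern is that an item is 'In' exactly when: ends with 'e'.
Out: gem, since ends with 'm'.
Out: medal, since ends with 'l'.
In: dune, since ends with 'e'.

Out, Out, In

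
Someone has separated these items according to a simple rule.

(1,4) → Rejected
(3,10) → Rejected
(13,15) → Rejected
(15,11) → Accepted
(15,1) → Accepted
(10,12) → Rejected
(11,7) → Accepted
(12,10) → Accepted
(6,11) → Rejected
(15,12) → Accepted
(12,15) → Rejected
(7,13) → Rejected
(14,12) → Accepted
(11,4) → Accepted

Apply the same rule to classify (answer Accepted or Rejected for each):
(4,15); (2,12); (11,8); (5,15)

Rejected, Rejected, Accepted, Rejected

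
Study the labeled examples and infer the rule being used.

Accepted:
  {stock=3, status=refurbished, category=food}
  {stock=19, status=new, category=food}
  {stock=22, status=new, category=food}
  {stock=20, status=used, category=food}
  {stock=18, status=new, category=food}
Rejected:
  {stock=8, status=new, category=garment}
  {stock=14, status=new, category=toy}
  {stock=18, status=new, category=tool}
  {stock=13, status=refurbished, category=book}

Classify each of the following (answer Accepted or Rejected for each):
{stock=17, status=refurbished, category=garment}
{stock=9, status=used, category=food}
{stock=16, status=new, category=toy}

Rejected, Accepted, Rejected

All 'Accepted' examples share one property — category is food — and every 'Rejected' example lacks it.
{stock=17, status=refurbished, category=garment} → category is garment → Rejected.
{stock=9, status=used, category=food} → category is food → Accepted.
{stock=16, status=new, category=toy} → category is toy → Rejected.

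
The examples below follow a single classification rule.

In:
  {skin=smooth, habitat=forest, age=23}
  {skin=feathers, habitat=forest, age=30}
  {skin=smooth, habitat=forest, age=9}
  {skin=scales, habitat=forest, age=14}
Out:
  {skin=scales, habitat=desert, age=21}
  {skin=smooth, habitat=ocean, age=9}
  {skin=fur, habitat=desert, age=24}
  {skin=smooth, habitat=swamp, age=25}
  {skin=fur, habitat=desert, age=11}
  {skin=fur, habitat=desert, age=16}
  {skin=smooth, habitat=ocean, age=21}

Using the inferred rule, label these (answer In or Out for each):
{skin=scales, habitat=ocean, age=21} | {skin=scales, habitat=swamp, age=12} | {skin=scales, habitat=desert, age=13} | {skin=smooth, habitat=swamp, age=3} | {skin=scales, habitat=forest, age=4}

Out, Out, Out, Out, In

Rule: habitat is forest. This holds for each 'In' example and fails for each 'Out' one.
{skin=scales, habitat=ocean, age=21}: Out (habitat is ocean).
{skin=scales, habitat=swamp, age=12}: Out (habitat is swamp).
{skin=scales, habitat=desert, age=13}: Out (habitat is desert).
{skin=smooth, habitat=swamp, age=3}: Out (habitat is swamp).
{skin=scales, habitat=forest, age=4}: In (habitat is forest).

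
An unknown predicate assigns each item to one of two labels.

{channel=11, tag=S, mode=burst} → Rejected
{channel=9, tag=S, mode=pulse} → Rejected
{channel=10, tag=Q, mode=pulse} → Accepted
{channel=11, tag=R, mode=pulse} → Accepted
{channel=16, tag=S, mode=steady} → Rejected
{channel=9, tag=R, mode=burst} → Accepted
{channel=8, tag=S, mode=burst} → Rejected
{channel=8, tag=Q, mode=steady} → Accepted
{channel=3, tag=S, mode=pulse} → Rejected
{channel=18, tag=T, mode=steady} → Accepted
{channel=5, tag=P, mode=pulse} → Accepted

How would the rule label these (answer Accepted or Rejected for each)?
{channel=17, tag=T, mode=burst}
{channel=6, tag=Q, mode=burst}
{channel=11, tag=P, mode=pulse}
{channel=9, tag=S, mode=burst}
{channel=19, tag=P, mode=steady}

Accepted, Accepted, Accepted, Rejected, Accepted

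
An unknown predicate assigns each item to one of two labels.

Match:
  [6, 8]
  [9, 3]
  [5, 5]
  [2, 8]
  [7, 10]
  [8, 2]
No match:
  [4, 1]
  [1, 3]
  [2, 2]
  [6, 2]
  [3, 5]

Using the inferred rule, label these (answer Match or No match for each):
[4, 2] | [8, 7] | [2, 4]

No match, Match, No match

'Match' ⟺ sum ≥ 10.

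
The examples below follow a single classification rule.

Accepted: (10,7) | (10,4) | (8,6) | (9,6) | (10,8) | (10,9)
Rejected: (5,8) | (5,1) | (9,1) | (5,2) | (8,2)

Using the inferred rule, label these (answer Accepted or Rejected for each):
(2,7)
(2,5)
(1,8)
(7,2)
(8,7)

A rule that fits every label: sum ≥ 14 — true of each 'Accepted' example, false of each 'Rejected' one.
(2,7): 2+7 = 9, does not fit → Rejected.
(2,5): 2+5 = 7, does not fit → Rejected.
(1,8): 1+8 = 9, does not fit → Rejected.
(7,2): 7+2 = 9, does not fit → Rejected.
(8,7): 8+7 = 15, meets the rule → Accepted.

Rejected, Rejected, Rejected, Rejected, Accepted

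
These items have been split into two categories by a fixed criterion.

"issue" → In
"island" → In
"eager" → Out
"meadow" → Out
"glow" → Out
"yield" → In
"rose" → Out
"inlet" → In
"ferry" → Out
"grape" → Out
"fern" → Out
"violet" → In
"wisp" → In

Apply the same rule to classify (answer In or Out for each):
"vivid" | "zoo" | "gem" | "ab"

In, Out, Out, Out

Rule: contains 'i'. This holds for each 'In' example and fails for each 'Out' one.
"vivid" → has 'i' → In.
"zoo" → no 'i' → Out.
"gem" → no 'i' → Out.
"ab" → no 'i' → Out.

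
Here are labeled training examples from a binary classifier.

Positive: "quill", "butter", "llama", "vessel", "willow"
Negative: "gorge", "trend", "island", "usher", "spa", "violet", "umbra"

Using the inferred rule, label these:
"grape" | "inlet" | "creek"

Rule: has a double letter. This holds for each 'Positive' example and fails for each 'Negative' one.
"grape": Negative (no doubled letter).
"inlet": Negative (no doubled letter).
"creek": Positive ('ee' doubled).

Negative, Negative, Positive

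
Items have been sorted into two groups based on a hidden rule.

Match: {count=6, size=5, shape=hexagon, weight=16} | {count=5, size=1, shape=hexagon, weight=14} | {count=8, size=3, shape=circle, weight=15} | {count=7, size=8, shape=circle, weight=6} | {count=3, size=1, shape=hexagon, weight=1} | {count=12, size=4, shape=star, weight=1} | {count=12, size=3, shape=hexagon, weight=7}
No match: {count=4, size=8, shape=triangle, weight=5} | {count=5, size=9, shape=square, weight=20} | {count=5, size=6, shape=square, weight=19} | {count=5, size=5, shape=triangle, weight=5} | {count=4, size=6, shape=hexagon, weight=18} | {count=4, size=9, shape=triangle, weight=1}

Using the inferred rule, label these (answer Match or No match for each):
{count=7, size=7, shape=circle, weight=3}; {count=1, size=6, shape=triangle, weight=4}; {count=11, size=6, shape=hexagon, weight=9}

Match, No match, Match

Every 'Match' example satisfies: size = 1 OR count ≥ 6. None of the 'No match' examples do.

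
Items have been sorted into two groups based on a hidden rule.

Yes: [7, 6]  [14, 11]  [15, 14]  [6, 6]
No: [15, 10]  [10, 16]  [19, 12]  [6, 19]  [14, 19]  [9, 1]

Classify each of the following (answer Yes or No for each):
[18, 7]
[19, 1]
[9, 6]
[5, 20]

No, No, Yes, No

The rule appears to be: |first − second| ≤ 3.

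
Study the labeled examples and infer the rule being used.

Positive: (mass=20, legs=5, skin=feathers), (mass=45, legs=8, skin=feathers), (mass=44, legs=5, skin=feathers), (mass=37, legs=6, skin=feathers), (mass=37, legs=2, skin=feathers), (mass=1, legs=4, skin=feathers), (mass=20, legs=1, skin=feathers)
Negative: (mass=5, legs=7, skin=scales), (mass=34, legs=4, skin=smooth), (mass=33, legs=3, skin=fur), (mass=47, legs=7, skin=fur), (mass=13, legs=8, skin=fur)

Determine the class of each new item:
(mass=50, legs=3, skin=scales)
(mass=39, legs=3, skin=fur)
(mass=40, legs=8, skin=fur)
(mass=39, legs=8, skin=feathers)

Negative, Negative, Negative, Positive

Every 'Positive' example satisfies: skin is feathers. None of the 'Negative' examples do.
(mass=50, legs=3, skin=scales): skin is scales, does not fit → Negative. (mass=39, legs=3, skin=fur): skin is fur, does not fit → Negative. (mass=40, legs=8, skin=fur): skin is fur, does not fit → Negative. (mass=39, legs=8, skin=feathers): skin is feathers, matches → Positive.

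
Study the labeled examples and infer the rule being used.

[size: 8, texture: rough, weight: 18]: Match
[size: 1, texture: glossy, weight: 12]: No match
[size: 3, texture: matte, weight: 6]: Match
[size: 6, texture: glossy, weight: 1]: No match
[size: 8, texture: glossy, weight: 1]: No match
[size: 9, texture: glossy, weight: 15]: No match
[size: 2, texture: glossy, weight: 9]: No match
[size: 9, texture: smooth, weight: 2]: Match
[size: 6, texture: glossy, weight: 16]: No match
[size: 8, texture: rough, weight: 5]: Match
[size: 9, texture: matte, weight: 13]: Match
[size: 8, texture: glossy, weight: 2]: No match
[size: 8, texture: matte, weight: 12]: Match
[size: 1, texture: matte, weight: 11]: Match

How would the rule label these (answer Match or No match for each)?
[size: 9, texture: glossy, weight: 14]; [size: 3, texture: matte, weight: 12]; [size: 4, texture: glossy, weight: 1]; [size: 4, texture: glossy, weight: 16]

All 'Match' examples share one property — texture is not glossy — and every 'No match' example lacks it.
[size: 9, texture: glossy, weight: 14] → texture is glossy → No match. [size: 3, texture: matte, weight: 12] → texture is matte → Match. [size: 4, texture: glossy, weight: 1] → texture is glossy → No match. [size: 4, texture: glossy, weight: 16] → texture is glossy → No match.

No match, Match, No match, No match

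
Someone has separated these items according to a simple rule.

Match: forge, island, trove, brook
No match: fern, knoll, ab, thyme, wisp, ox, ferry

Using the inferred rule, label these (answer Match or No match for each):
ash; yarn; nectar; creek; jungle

No match, No match, Match, Match, Match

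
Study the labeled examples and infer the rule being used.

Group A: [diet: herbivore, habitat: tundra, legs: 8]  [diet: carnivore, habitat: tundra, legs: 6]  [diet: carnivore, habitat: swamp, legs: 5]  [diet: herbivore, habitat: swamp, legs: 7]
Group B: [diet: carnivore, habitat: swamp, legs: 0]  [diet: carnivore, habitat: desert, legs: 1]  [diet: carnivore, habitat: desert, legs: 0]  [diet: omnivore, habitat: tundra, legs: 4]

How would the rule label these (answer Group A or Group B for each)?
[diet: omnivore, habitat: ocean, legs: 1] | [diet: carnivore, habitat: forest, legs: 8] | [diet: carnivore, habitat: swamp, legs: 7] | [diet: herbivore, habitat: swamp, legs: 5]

Group B, Group A, Group A, Group A

The common property of the 'Group A' items is: legs ≥ 5. No 'Group B' item has it.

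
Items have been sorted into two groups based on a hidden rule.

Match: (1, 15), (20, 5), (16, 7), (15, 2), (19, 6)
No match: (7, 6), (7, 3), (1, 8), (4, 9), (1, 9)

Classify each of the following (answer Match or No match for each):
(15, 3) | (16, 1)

Match, Match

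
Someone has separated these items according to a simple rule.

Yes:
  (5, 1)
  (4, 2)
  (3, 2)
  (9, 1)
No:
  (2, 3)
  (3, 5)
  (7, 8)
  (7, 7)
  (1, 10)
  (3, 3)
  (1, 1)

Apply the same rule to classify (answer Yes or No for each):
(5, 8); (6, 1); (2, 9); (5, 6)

No, Yes, No, No

One predicate separates the groups cleanly: first > second.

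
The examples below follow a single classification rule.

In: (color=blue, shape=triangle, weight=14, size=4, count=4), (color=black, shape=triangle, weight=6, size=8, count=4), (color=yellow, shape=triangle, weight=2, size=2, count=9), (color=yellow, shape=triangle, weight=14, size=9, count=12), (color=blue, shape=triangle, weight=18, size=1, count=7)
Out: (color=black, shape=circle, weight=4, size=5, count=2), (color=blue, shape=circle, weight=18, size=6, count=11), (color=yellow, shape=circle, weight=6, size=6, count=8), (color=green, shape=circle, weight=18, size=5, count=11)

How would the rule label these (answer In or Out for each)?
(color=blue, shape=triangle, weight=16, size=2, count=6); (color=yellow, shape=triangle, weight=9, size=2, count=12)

In, In

The distinguishing property — shape is triangle — holds for all the 'In' cases and none of the 'Out' cases.
(color=blue, shape=triangle, weight=16, size=2, count=6): shape is triangle — fits, so In. (color=yellow, shape=triangle, weight=9, size=2, count=12): shape is triangle — fits, so In.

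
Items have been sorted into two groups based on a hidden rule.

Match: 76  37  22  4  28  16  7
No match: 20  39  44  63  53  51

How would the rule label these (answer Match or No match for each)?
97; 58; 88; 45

One predicate separates the groups cleanly: ≡ 1 (mod 3).
Match: 97, since 97 mod 3 = 1.
Match: 58, since 58 mod 3 = 1.
Match: 88, since 88 mod 3 = 1.
No match: 45, since 45 mod 3 = 0.

Match, Match, Match, No match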